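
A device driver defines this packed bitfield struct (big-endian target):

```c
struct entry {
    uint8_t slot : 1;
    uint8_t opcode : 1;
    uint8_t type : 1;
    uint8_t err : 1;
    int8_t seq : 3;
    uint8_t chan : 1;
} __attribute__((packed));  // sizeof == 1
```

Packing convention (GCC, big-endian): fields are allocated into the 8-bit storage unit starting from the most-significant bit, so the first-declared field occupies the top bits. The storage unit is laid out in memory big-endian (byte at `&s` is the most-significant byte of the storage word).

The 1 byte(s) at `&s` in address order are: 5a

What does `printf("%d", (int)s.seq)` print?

-3

[0]=0x5a (big-endian) → word 0x5a
slot [7+:1] = (word>>7) & 0x1 = 0
opcode [6+:1] = (word>>6) & 0x1 = 1
type [5+:1] = (word>>5) & 0x1 = 0
err [4+:1] = (word>>4) & 0x1 = 1
seq [1+:3] = (word>>1) & 0x7 = 5  ←
chan [0+:1] = (word>>0) & 0x1 = 0
seq signed 3b, MSB=1: 5 - 8 = -3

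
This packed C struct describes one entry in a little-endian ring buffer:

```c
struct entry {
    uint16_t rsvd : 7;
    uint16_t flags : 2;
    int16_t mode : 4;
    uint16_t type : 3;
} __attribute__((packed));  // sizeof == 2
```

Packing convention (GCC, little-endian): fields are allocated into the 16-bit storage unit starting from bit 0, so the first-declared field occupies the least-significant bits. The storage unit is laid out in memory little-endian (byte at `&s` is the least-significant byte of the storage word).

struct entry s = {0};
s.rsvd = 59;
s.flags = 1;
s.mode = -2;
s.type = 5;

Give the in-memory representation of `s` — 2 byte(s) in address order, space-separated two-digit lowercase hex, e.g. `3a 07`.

bb bc

rsvd:7 = 59 → 0x3b << 0 → word 0x003b
flags:2 = 1 → 0x1 << 7 → word 0x00bb
mode:4 = -2 → 0xe << 9 → word 0x1cbb
type:3 = 5 → 0x5 << 13 → word 0xbcbb
word = 0xbcbb → little-endian bytes:
  [0]=0xbb  [1]=0xbc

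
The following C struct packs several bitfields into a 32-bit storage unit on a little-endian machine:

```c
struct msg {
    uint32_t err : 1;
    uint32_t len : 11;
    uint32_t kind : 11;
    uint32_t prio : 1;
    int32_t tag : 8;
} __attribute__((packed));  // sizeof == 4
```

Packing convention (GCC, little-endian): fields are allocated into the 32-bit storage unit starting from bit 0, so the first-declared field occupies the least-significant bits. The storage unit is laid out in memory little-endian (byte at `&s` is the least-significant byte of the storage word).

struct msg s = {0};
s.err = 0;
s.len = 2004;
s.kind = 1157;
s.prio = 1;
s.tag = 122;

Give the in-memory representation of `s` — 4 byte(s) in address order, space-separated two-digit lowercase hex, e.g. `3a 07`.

err:1 = 0 → 0x0 << 0 → word 0x00000000
len:11 = 2004 → 0x7d4 << 1 → word 0x00000fa8
kind:11 = 1157 → 0x485 << 12 → word 0x00485fa8
prio:1 = 1 → 0x1 << 23 → word 0x00c85fa8
tag:8 = 122 → 0x7a << 24 → word 0x7ac85fa8
word = 0x7ac85fa8 → little-endian bytes:
  [0]=0xa8  [1]=0x5f  [2]=0xc8  [3]=0x7a

a8 5f c8 7a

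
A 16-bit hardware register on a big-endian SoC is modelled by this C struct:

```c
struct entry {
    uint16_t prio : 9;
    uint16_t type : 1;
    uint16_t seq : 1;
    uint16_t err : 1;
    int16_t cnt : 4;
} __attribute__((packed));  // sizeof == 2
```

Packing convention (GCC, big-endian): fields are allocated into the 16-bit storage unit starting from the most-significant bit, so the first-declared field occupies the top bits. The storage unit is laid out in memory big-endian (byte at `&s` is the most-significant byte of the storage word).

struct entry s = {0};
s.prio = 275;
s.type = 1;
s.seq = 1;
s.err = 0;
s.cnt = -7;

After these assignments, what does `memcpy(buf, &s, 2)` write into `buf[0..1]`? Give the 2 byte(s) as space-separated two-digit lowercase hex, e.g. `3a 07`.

89 e9

prio:9 = 275 → 0x113 << 7 → word 0x8980
type:1 = 1 → 0x1 << 6 → word 0x89c0
seq:1 = 1 → 0x1 << 5 → word 0x89e0
err:1 = 0 → 0x0 << 4 → word 0x89e0
cnt:4 = -7 → 0x9 << 0 → word 0x89e9
word = 0x89e9 → big-endian bytes:
  [0]=0x89  [1]=0xe9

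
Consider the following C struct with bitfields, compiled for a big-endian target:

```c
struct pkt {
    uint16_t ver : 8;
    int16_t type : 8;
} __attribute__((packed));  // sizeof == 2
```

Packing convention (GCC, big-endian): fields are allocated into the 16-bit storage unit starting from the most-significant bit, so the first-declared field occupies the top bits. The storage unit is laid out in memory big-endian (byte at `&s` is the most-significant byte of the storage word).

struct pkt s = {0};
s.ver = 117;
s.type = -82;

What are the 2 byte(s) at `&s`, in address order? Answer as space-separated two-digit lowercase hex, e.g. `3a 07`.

[8+:8] ver=117 & 0xff = 0x75; word=0x7500
[0+:8] type=-82 & 0xff = 0xae; word=0x75ae
word = 0x75ae → big-endian bytes:
  [0]=0x75  [1]=0xae

75 ae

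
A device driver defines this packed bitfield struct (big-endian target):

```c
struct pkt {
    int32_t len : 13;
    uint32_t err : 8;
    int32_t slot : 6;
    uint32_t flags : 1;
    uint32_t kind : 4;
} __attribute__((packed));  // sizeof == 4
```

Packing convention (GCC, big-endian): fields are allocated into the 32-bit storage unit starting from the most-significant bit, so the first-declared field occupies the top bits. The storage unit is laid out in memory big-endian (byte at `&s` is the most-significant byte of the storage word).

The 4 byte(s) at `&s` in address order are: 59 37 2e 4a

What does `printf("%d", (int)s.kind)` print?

10

[0]=0x59 [1]=0x37 [2]=0x2e [3]=0x4a (big-endian) → word 0x59372e4a
len:13 @ bit 19 → (0x59372e4a>>19)&0x1fff = 0xb26
err:8 @ bit 11 → (0x59372e4a>>11)&0xff = 0xe5
slot:6 @ bit 5 → (0x59372e4a>>5)&0x3f = 0x32
flags:1 @ bit 4 → (0x59372e4a>>4)&0x1 = 0x0
kind:4 @ bit 0 → (0x59372e4a>>0)&0xf = 0xa  ←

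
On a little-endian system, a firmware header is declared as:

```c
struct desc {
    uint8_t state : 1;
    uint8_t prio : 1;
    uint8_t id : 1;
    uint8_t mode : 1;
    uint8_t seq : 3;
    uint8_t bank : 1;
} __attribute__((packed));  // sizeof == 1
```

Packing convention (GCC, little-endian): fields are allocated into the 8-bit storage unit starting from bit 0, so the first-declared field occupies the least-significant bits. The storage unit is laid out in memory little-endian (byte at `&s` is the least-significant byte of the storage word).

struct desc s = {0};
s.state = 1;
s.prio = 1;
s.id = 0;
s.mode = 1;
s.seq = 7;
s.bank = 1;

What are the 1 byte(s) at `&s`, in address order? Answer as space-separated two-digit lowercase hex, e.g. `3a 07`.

state (1b) val=1 bits=0x1 at bit 0: 0x01
prio (1b) val=1 bits=0x1 at bit 1: 0x03
id (1b) val=0 bits=0x0 at bit 2: 0x03
mode (1b) val=1 bits=0x1 at bit 3: 0x0b
seq (3b) val=7 bits=0x7 at bit 4: 0x7b
bank (1b) val=1 bits=0x1 at bit 7: 0xfb
word = 0xfb → little-endian bytes:
  [0]=0xfb

fb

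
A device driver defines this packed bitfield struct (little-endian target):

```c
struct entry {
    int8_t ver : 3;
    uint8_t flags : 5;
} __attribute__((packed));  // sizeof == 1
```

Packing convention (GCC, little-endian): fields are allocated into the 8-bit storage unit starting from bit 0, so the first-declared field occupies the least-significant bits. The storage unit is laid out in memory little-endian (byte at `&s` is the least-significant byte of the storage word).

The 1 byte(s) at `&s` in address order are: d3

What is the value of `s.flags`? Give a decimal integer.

[0]=0xd3 (little-endian) → word 0xd3
ver [0+:3] = (word>>0) & 0x7 = 3
flags [3+:5] = (word>>3) & 0x1f = 26  ←

26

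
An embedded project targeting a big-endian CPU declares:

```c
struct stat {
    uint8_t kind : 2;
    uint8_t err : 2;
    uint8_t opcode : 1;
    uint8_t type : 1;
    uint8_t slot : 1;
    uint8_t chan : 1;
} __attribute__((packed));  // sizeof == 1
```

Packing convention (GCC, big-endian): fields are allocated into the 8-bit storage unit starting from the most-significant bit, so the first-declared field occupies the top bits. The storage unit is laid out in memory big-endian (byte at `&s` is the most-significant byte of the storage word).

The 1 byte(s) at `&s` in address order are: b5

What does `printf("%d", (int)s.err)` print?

[0]=0xb5 (big-endian) → word 0xb5
kind:2 @ bit 6 → (0xb5>>6)&0x3 = 0x2
err:2 @ bit 4 → (0xb5>>4)&0x3 = 0x3  ←
opcode:1 @ bit 3 → (0xb5>>3)&0x1 = 0x0
type:1 @ bit 2 → (0xb5>>2)&0x1 = 0x1
slot:1 @ bit 1 → (0xb5>>1)&0x1 = 0x0
chan:1 @ bit 0 → (0xb5>>0)&0x1 = 0x1

3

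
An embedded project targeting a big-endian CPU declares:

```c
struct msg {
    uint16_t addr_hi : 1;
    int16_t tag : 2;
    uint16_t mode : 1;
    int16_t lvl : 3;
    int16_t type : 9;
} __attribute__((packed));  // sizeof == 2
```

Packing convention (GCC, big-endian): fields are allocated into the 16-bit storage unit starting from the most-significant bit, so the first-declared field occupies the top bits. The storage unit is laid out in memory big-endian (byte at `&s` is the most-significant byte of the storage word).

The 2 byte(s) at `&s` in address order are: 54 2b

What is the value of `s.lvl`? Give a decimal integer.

[0]=0x54 [1]=0x2b (big-endian) → word 0x542b
addr_hi:1 @ bit 15 → (0x542b>>15)&0x1 = 0x0
tag:2 @ bit 13 → (0x542b>>13)&0x3 = 0x2
mode:1 @ bit 12 → (0x542b>>12)&0x1 = 0x1
lvl:3 @ bit 9 → (0x542b>>9)&0x7 = 0x2  ←
type:9 @ bit 0 → (0x542b>>0)&0x1ff = 0x2b
lvl signed 3b, MSB=0: value = 2

2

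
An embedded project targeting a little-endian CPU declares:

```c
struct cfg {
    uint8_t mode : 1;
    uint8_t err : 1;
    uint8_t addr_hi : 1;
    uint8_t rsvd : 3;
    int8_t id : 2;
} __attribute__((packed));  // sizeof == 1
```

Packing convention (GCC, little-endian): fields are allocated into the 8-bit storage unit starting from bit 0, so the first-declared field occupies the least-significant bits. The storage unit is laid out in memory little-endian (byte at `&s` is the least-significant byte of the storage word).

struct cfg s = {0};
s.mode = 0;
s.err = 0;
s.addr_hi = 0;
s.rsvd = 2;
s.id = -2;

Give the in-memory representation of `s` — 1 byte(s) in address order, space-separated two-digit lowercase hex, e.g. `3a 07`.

90

mode (1b) val=0 bits=0x0 at bit 0: 0x00
err (1b) val=0 bits=0x0 at bit 1: 0x00
addr_hi (1b) val=0 bits=0x0 at bit 2: 0x00
rsvd (3b) val=2 bits=0x2 at bit 3: 0x10
id (2b) val=-2 bits=0x2 at bit 6: 0x90
word = 0x90 → little-endian bytes:
  [0]=0x90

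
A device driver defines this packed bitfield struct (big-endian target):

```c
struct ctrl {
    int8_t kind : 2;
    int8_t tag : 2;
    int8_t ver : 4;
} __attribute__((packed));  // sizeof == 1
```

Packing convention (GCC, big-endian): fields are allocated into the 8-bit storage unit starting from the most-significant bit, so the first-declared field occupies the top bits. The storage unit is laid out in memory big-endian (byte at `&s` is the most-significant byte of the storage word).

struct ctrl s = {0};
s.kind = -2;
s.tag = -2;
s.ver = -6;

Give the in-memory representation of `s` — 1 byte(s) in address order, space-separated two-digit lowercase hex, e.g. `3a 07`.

kind (2b) val=-2 bits=0x2 at bit 6: 0x80
tag (2b) val=-2 bits=0x2 at bit 4: 0xa0
ver (4b) val=-6 bits=0xa at bit 0: 0xaa
word = 0xaa → big-endian bytes:
  [0]=0xaa

aa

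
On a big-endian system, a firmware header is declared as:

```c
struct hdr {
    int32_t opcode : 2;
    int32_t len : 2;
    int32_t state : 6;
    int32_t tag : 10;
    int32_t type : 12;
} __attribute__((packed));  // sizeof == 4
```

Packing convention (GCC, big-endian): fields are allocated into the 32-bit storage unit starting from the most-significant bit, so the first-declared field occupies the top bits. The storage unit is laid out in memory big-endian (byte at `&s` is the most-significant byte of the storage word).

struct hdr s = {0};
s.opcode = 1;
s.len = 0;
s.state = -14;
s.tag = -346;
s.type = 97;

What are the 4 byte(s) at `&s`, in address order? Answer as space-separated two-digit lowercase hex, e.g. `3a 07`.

4c aa 60 61

opcode:2 = 1 → 0x1 << 30 → word 0x40000000
len:2 = 0 → 0x0 << 28 → word 0x40000000
state:6 = -14 → 0x32 << 22 → word 0x4c800000
tag:10 = -346 → 0x2a6 << 12 → word 0x4caa6000
type:12 = 97 → 0x61 << 0 → word 0x4caa6061
word = 0x4caa6061 → big-endian bytes:
  [0]=0x4c  [1]=0xaa  [2]=0x60  [3]=0x61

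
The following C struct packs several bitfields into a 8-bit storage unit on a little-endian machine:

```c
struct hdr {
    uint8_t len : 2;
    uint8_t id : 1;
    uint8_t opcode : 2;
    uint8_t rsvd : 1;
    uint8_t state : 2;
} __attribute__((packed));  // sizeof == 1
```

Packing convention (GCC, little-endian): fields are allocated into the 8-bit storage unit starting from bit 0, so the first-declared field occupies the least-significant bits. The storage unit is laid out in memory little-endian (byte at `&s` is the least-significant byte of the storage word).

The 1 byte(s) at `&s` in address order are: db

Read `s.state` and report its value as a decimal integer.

[0]=0xdb (little-endian) → word 0xdb
len:2 @ bit 0 → (0xdb>>0)&0x3 = 0x3
id:1 @ bit 2 → (0xdb>>2)&0x1 = 0x0
opcode:2 @ bit 3 → (0xdb>>3)&0x3 = 0x3
rsvd:1 @ bit 5 → (0xdb>>5)&0x1 = 0x0
state:2 @ bit 6 → (0xdb>>6)&0x3 = 0x3  ←

3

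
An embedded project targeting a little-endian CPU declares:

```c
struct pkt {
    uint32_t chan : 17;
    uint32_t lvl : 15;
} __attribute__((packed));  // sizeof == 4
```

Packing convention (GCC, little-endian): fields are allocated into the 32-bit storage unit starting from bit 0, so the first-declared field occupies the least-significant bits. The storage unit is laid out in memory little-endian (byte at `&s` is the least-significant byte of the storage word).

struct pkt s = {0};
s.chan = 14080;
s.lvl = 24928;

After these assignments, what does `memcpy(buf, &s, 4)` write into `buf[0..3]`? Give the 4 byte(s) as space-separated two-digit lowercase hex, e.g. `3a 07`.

[0+:17] chan=14080 & 0x1ffff = 0x3700; word=0x00003700
[17+:15] lvl=24928 & 0x7fff = 0x6160; word=0xc2c03700
word = 0xc2c03700 → little-endian bytes:
  [0]=0x00  [1]=0x37  [2]=0xc0  [3]=0xc2

00 37 c0 c2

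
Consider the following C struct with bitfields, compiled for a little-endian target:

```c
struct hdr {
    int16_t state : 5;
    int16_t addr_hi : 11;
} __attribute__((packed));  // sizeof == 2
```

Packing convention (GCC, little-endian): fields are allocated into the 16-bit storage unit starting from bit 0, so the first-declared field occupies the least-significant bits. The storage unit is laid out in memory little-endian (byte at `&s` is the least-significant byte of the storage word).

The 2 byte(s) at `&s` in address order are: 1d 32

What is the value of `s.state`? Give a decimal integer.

-3

[0]=0x1d [1]=0x32 (little-endian) → word 0x321d
state:5 @ bit 0 → (0x321d>>0)&0x1f = 0x1d  ←
addr_hi:11 @ bit 5 → (0x321d>>5)&0x7ff = 0x190
state signed 5b, MSB=1: 29 - 32 = -3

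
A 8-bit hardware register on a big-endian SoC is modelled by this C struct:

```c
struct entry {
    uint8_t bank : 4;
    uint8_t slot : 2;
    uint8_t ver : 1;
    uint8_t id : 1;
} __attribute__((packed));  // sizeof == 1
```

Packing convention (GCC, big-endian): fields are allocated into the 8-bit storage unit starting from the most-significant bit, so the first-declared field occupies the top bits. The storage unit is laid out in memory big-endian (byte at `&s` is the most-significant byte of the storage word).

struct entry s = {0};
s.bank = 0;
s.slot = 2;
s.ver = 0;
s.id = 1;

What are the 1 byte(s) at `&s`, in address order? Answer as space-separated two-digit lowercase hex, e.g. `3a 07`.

09

[4+:4] bank=0 & 0xf = 0x0; word=0x00
[2+:2] slot=2 & 0x3 = 0x2; word=0x08
[1+:1] ver=0 & 0x1 = 0x0; word=0x08
[0+:1] id=1 & 0x1 = 0x1; word=0x09
word = 0x09 → big-endian bytes:
  [0]=0x09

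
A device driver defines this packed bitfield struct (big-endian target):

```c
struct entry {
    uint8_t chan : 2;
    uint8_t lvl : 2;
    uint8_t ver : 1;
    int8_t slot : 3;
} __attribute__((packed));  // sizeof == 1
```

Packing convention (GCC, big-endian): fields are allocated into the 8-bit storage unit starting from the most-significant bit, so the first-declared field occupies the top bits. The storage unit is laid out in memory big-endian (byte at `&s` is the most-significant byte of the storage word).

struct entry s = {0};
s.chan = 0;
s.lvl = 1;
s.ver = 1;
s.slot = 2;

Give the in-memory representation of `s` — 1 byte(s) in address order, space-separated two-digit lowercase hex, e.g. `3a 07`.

1a

chan (2b) val=0 bits=0x0 at bit 6: 0x00
lvl (2b) val=1 bits=0x1 at bit 4: 0x10
ver (1b) val=1 bits=0x1 at bit 3: 0x18
slot (3b) val=2 bits=0x2 at bit 0: 0x1a
word = 0x1a → big-endian bytes:
  [0]=0x1a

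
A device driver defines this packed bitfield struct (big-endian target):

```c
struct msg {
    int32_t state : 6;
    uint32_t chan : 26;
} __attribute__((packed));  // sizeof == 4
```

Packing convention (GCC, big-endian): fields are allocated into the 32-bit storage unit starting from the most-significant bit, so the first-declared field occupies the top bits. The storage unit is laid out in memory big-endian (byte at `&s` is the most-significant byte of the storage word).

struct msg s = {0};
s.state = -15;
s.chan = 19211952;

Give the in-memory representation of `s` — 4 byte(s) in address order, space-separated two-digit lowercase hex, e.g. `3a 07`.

c5 25 26 b0

state (6b) val=-15 bits=0x31 at bit 26: 0xc4000000
chan (26b) val=19211952 bits=0x12526b0 at bit 0: 0xc52526b0
word = 0xc52526b0 → big-endian bytes:
  [0]=0xc5  [1]=0x25  [2]=0x26  [3]=0xb0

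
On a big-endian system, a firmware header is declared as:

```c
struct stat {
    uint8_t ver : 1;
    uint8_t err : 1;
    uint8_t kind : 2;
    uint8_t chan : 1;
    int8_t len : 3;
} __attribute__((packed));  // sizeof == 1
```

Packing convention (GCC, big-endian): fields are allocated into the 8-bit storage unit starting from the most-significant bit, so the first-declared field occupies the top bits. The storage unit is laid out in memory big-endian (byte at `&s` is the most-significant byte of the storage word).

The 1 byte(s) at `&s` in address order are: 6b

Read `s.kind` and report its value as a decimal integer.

2

[0]=0x6b (big-endian) → word 0x6b
ver:1 @ bit 7 → (0x6b>>7)&0x1 = 0x0
err:1 @ bit 6 → (0x6b>>6)&0x1 = 0x1
kind:2 @ bit 4 → (0x6b>>4)&0x3 = 0x2  ←
chan:1 @ bit 3 → (0x6b>>3)&0x1 = 0x1
len:3 @ bit 0 → (0x6b>>0)&0x7 = 0x3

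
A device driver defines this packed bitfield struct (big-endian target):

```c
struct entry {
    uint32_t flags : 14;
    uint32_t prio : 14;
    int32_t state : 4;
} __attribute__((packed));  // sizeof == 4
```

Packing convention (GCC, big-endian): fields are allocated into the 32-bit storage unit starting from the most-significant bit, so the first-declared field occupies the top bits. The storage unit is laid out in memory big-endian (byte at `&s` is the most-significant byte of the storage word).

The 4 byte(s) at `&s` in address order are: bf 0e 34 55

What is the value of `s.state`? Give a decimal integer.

5

[0]=0xbf [1]=0x0e [2]=0x34 [3]=0x55 (big-endian) → word 0xbf0e3455
flags [18+:14] = (word>>18) & 0x3fff = 12227
prio [4+:14] = (word>>4) & 0x3fff = 9029
state [0+:4] = (word>>0) & 0xf = 5  ←
state signed 4b, MSB=0: value = 5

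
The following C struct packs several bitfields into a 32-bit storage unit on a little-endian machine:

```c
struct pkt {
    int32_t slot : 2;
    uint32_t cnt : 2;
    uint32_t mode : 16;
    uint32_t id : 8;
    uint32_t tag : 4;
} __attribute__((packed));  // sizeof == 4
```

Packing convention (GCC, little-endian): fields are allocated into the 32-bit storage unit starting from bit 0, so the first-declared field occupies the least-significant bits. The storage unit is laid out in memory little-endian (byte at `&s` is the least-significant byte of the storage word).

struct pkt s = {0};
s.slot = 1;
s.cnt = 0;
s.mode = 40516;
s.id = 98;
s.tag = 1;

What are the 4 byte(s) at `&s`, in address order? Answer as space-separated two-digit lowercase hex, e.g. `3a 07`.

41 e4 29 16

slot (2b) val=1 bits=0x1 at bit 0: 0x00000001
cnt (2b) val=0 bits=0x0 at bit 2: 0x00000001
mode (16b) val=40516 bits=0x9e44 at bit 4: 0x0009e441
id (8b) val=98 bits=0x62 at bit 20: 0x0629e441
tag (4b) val=1 bits=0x1 at bit 28: 0x1629e441
word = 0x1629e441 → little-endian bytes:
  [0]=0x41  [1]=0xe4  [2]=0x29  [3]=0x16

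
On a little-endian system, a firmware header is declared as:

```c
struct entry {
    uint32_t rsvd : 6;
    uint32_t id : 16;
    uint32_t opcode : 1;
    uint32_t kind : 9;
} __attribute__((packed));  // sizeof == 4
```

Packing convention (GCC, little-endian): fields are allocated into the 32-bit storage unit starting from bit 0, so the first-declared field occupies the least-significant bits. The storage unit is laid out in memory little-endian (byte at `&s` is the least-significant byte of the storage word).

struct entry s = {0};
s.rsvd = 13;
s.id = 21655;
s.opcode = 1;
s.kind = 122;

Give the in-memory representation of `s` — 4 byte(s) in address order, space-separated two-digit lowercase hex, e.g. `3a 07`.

rsvd (6b) val=13 bits=0xd at bit 0: 0x0000000d
id (16b) val=21655 bits=0x5497 at bit 6: 0x001525cd
opcode (1b) val=1 bits=0x1 at bit 22: 0x005525cd
kind (9b) val=122 bits=0x7a at bit 23: 0x3d5525cd
word = 0x3d5525cd → little-endian bytes:
  [0]=0xcd  [1]=0x25  [2]=0x55  [3]=0x3d

cd 25 55 3d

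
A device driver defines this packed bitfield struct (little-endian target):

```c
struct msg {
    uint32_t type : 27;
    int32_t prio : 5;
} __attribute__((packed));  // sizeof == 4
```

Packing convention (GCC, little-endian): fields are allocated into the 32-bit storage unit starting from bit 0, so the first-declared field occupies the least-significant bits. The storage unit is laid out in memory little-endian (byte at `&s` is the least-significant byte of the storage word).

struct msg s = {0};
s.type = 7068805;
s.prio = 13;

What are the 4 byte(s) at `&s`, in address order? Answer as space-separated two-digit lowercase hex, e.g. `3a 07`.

type (27b) val=7068805 bits=0x6bdc85 at bit 0: 0x006bdc85
prio (5b) val=13 bits=0xd at bit 27: 0x686bdc85
word = 0x686bdc85 → little-endian bytes:
  [0]=0x85  [1]=0xdc  [2]=0x6b  [3]=0x68

85 dc 6b 68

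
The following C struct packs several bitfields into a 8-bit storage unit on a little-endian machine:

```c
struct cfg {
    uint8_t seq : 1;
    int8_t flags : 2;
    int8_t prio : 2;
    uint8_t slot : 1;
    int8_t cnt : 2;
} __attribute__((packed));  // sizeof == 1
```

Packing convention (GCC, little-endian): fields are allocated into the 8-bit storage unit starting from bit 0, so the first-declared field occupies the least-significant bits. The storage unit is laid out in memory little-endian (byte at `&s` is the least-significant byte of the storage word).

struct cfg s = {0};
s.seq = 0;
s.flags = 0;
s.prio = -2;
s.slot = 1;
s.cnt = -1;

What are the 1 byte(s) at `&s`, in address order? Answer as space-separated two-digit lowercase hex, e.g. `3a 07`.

seq:1 = 0 → 0x0 << 0 → word 0x00
flags:2 = 0 → 0x0 << 1 → word 0x00
prio:2 = -2 → 0x2 << 3 → word 0x10
slot:1 = 1 → 0x1 << 5 → word 0x30
cnt:2 = -1 → 0x3 << 6 → word 0xf0
word = 0xf0 → little-endian bytes:
  [0]=0xf0

f0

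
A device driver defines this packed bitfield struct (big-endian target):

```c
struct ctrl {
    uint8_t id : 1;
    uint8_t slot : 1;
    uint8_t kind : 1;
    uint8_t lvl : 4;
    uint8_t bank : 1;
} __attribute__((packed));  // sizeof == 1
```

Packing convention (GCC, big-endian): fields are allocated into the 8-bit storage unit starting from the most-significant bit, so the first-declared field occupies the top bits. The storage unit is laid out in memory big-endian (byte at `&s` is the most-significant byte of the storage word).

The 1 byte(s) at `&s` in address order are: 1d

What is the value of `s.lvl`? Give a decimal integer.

14

[0]=0x1d (big-endian) → word 0x1d
id [7+:1] = (word>>7) & 0x1 = 0
slot [6+:1] = (word>>6) & 0x1 = 0
kind [5+:1] = (word>>5) & 0x1 = 0
lvl [1+:4] = (word>>1) & 0xf = 14  ←
bank [0+:1] = (word>>0) & 0x1 = 1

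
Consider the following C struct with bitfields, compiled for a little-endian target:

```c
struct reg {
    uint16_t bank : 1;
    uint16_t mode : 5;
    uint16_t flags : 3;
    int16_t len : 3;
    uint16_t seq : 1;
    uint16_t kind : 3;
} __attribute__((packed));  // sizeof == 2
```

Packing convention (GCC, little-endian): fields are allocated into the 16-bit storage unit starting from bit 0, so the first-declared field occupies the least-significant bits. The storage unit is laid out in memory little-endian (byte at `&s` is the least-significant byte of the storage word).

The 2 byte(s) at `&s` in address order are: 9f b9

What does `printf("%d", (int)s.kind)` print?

5

[0]=0x9f [1]=0xb9 (little-endian) → word 0xb99f
bank [0+:1] = (word>>0) & 0x1 = 1
mode [1+:5] = (word>>1) & 0x1f = 15
flags [6+:3] = (word>>6) & 0x7 = 6
len [9+:3] = (word>>9) & 0x7 = 4
seq [12+:1] = (word>>12) & 0x1 = 1
kind [13+:3] = (word>>13) & 0x7 = 5  ←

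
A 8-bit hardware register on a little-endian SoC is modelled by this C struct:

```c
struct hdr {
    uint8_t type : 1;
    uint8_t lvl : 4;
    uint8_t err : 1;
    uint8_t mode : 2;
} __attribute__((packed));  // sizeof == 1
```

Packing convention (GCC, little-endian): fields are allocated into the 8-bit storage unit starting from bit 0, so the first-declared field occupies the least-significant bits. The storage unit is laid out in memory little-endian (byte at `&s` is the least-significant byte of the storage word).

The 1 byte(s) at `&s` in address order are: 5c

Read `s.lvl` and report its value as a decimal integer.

[0]=0x5c (little-endian) → word 0x5c
type [0+:1] = (word>>0) & 0x1 = 0
lvl [1+:4] = (word>>1) & 0xf = 14  ←
err [5+:1] = (word>>5) & 0x1 = 0
mode [6+:2] = (word>>6) & 0x3 = 1

14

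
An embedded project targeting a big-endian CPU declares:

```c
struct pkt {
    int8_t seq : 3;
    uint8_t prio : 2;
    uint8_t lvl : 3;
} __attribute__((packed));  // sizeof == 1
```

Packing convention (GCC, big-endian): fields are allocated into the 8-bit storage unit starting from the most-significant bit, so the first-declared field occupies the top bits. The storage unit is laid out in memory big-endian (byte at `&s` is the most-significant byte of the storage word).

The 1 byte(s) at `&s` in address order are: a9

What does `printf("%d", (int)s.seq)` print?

-3

[0]=0xa9 (big-endian) → word 0xa9
seq:3 @ bit 5 → (0xa9>>5)&0x7 = 0x5  ←
prio:2 @ bit 3 → (0xa9>>3)&0x3 = 0x1
lvl:3 @ bit 0 → (0xa9>>0)&0x7 = 0x1
seq signed 3b, MSB=1: 5 - 8 = -3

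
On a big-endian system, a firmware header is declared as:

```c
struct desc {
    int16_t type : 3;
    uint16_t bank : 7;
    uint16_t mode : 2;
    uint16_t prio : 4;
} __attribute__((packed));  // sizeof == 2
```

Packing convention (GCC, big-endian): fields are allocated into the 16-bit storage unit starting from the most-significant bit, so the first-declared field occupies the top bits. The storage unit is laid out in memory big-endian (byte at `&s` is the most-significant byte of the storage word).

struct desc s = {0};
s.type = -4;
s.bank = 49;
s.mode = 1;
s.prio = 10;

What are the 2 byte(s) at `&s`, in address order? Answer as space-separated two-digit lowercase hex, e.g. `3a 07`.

[13+:3] type=-4 & 0x7 = 0x4; word=0x8000
[6+:7] bank=49 & 0x7f = 0x31; word=0x8c40
[4+:2] mode=1 & 0x3 = 0x1; word=0x8c50
[0+:4] prio=10 & 0xf = 0xa; word=0x8c5a
word = 0x8c5a → big-endian bytes:
  [0]=0x8c  [1]=0x5a

8c 5a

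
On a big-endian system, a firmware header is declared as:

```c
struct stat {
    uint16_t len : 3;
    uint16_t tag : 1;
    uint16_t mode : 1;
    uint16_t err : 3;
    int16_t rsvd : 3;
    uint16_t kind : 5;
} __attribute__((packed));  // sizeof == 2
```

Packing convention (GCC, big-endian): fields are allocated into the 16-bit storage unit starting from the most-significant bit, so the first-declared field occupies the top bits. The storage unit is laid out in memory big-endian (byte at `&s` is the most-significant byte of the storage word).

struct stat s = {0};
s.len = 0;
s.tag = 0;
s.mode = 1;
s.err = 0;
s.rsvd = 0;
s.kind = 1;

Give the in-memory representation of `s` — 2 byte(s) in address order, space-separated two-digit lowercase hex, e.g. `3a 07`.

08 01

len (3b) val=0 bits=0x0 at bit 13: 0x0000
tag (1b) val=0 bits=0x0 at bit 12: 0x0000
mode (1b) val=1 bits=0x1 at bit 11: 0x0800
err (3b) val=0 bits=0x0 at bit 8: 0x0800
rsvd (3b) val=0 bits=0x0 at bit 5: 0x0800
kind (5b) val=1 bits=0x1 at bit 0: 0x0801
word = 0x0801 → big-endian bytes:
  [0]=0x08  [1]=0x01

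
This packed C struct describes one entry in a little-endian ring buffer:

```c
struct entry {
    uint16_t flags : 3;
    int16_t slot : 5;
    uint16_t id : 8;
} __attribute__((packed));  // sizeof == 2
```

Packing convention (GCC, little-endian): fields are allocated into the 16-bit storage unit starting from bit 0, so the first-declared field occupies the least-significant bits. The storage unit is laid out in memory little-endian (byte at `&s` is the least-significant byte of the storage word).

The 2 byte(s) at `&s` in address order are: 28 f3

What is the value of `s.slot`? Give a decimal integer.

5

[0]=0x28 [1]=0xf3 (little-endian) → word 0xf328
flags [0+:3] = (word>>0) & 0x7 = 0
slot [3+:5] = (word>>3) & 0x1f = 5  ←
id [8+:8] = (word>>8) & 0xff = 243
slot signed 5b, MSB=0: value = 5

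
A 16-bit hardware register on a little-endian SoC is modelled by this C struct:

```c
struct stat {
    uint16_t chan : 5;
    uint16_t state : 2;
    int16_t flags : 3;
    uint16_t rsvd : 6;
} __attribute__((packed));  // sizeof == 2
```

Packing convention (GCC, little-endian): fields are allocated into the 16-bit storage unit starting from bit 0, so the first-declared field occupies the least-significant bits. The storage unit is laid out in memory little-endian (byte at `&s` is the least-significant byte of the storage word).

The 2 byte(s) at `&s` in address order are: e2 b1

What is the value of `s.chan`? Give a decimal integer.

[0]=0xe2 [1]=0xb1 (little-endian) → word 0xb1e2
chan:5 @ bit 0 → (0xb1e2>>0)&0x1f = 0x2  ←
state:2 @ bit 5 → (0xb1e2>>5)&0x3 = 0x3
flags:3 @ bit 7 → (0xb1e2>>7)&0x7 = 0x3
rsvd:6 @ bit 10 → (0xb1e2>>10)&0x3f = 0x2c

2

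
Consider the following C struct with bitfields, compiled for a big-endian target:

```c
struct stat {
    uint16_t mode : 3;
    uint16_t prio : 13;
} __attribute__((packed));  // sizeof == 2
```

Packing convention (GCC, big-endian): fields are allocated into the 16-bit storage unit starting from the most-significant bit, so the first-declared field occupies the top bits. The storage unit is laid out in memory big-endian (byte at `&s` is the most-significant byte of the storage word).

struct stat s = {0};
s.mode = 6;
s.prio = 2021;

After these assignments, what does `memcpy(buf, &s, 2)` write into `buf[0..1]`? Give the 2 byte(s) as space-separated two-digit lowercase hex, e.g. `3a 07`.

c7 e5

[13+:3] mode=6 & 0x7 = 0x6; word=0xc000
[0+:13] prio=2021 & 0x1fff = 0x7e5; word=0xc7e5
word = 0xc7e5 → big-endian bytes:
  [0]=0xc7  [1]=0xe5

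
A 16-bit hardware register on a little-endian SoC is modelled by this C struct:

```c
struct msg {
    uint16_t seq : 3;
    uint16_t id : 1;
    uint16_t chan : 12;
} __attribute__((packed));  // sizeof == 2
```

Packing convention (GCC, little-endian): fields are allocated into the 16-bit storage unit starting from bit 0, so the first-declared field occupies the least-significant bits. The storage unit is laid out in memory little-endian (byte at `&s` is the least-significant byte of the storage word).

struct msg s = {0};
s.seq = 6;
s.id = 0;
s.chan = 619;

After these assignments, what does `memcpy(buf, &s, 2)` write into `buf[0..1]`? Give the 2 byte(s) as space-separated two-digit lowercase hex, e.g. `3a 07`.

seq (3b) val=6 bits=0x6 at bit 0: 0x0006
id (1b) val=0 bits=0x0 at bit 3: 0x0006
chan (12b) val=619 bits=0x26b at bit 4: 0x26b6
word = 0x26b6 → little-endian bytes:
  [0]=0xb6  [1]=0x26

b6 26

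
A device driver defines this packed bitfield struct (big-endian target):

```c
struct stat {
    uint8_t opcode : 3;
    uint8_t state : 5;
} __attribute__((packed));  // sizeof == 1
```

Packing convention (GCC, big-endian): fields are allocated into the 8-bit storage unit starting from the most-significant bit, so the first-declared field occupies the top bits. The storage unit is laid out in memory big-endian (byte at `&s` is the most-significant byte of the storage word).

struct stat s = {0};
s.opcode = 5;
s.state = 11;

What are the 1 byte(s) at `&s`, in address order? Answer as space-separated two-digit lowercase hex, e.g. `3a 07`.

ab

opcode:3 = 5 → 0x5 << 5 → word 0xa0
state:5 = 11 → 0xb << 0 → word 0xab
word = 0xab → big-endian bytes:
  [0]=0xab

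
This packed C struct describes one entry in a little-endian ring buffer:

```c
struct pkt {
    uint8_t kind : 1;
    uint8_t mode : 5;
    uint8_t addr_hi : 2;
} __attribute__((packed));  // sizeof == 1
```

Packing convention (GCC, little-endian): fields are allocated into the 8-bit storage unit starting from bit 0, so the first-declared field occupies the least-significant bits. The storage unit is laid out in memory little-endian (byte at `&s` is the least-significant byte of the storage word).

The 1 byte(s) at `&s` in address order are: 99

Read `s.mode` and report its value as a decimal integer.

[0]=0x99 (little-endian) → word 0x99
kind [0+:1] = (word>>0) & 0x1 = 1
mode [1+:5] = (word>>1) & 0x1f = 12  ←
addr_hi [6+:2] = (word>>6) & 0x3 = 2

12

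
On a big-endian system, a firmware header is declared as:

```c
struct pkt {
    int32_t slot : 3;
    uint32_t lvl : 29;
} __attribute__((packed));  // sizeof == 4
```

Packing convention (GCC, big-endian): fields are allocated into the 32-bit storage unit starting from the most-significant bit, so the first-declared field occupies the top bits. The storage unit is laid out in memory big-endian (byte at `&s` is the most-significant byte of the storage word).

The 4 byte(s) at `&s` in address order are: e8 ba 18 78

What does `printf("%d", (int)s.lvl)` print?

146413688

[0]=0xe8 [1]=0xba [2]=0x18 [3]=0x78 (big-endian) → word 0xe8ba1878
slot:3 @ bit 29 → (0xe8ba1878>>29)&0x7 = 0x7
lvl:29 @ bit 0 → (0xe8ba1878>>0)&0x1fffffff = 0x8ba1878  ←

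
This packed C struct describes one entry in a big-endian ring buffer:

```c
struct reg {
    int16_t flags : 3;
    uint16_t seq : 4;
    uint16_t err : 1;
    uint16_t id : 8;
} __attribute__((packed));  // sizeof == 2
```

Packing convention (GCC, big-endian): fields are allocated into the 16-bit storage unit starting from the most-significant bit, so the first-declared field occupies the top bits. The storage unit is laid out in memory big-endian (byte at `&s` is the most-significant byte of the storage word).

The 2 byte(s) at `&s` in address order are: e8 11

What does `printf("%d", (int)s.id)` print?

17

[0]=0xe8 [1]=0x11 (big-endian) → word 0xe811
flags:3 @ bit 13 → (0xe811>>13)&0x7 = 0x7
seq:4 @ bit 9 → (0xe811>>9)&0xf = 0x4
err:1 @ bit 8 → (0xe811>>8)&0x1 = 0x0
id:8 @ bit 0 → (0xe811>>0)&0xff = 0x11  ←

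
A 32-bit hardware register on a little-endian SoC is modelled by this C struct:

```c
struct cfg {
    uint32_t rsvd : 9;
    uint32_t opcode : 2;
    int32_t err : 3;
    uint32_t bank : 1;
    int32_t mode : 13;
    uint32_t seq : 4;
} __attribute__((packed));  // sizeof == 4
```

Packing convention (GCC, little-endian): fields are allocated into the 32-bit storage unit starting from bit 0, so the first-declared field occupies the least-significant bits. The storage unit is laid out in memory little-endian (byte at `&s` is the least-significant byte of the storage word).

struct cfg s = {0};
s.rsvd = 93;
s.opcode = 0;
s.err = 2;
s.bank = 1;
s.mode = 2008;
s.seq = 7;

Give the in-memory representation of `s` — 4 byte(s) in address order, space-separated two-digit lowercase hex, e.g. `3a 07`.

[0+:9] rsvd=93 & 0x1ff = 0x5d; word=0x0000005d
[9+:2] opcode=0 & 0x3 = 0x0; word=0x0000005d
[11+:3] err=2 & 0x7 = 0x2; word=0x0000105d
[14+:1] bank=1 & 0x1 = 0x1; word=0x0000505d
[15+:13] mode=2008 & 0x1fff = 0x7d8; word=0x03ec505d
[28+:4] seq=7 & 0xf = 0x7; word=0x73ec505d
word = 0x73ec505d → little-endian bytes:
  [0]=0x5d  [1]=0x50  [2]=0xec  [3]=0x73

5d 50 ec 73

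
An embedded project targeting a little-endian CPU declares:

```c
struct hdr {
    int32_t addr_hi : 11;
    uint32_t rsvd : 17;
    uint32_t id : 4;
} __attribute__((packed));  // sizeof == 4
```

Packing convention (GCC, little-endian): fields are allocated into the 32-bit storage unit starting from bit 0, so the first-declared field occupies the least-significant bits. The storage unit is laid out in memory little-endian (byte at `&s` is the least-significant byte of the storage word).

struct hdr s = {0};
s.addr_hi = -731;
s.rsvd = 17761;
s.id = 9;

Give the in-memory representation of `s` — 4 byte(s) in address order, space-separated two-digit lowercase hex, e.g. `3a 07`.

25 0d 2b 92

addr_hi:11 = -731 → 0x525 << 0 → word 0x00000525
rsvd:17 = 17761 → 0x4561 << 11 → word 0x022b0d25
id:4 = 9 → 0x9 << 28 → word 0x922b0d25
word = 0x922b0d25 → little-endian bytes:
  [0]=0x25  [1]=0x0d  [2]=0x2b  [3]=0x92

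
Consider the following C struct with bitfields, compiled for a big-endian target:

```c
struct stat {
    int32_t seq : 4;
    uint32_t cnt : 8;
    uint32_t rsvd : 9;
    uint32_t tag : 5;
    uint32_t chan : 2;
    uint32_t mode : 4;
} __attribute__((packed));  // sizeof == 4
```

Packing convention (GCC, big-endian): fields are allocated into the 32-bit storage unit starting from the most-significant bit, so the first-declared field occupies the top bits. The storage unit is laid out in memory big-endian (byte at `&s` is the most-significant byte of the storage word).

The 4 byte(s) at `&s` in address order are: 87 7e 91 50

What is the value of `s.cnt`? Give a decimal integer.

119

[0]=0x87 [1]=0x7e [2]=0x91 [3]=0x50 (big-endian) → word 0x877e9150
seq [28+:4] = (word>>28) & 0xf = 8
cnt [20+:8] = (word>>20) & 0xff = 119  ←
rsvd [11+:9] = (word>>11) & 0x1ff = 466
tag [6+:5] = (word>>6) & 0x1f = 5
chan [4+:2] = (word>>4) & 0x3 = 1
mode [0+:4] = (word>>0) & 0xf = 0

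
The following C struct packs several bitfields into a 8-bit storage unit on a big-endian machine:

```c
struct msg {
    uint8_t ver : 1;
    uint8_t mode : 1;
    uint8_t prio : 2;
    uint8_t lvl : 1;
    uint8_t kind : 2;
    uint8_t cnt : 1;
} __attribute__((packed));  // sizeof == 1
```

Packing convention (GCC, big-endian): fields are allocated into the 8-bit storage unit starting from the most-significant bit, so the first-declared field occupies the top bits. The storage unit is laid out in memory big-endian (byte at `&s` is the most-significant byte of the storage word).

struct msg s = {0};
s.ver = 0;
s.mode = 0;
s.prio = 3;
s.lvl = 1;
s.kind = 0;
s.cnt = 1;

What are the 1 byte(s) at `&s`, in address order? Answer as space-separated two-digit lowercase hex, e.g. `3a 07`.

39

ver (1b) val=0 bits=0x0 at bit 7: 0x00
mode (1b) val=0 bits=0x0 at bit 6: 0x00
prio (2b) val=3 bits=0x3 at bit 4: 0x30
lvl (1b) val=1 bits=0x1 at bit 3: 0x38
kind (2b) val=0 bits=0x0 at bit 1: 0x38
cnt (1b) val=1 bits=0x1 at bit 0: 0x39
word = 0x39 → big-endian bytes:
  [0]=0x39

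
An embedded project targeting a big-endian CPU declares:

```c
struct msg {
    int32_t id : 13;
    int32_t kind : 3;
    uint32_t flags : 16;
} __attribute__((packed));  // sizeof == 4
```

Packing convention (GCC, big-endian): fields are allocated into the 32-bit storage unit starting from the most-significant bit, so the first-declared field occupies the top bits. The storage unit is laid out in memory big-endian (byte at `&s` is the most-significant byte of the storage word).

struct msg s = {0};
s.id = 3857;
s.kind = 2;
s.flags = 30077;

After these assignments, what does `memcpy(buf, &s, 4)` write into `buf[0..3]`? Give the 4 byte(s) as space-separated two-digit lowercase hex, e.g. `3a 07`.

[19+:13] id=3857 & 0x1fff = 0xf11; word=0x78880000
[16+:3] kind=2 & 0x7 = 0x2; word=0x788a0000
[0+:16] flags=30077 & 0xffff = 0x757d; word=0x788a757d
word = 0x788a757d → big-endian bytes:
  [0]=0x78  [1]=0x8a  [2]=0x75  [3]=0x7d

78 8a 75 7d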